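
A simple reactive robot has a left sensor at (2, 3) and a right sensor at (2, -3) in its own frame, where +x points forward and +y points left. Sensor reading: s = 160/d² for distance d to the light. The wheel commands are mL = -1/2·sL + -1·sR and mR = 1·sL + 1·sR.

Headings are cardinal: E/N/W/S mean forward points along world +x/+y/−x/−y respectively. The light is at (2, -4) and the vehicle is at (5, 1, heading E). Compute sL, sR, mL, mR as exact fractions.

160/89 160/29 -16560/2581 18880/2581

left sensor world pos  = (7, 4); dL² = 89
right sensor world pos = (7, -2); dR² = 29
sL = 160/89 = 160/89
sR = 160/29 = 160/29
mL = -1/2·sL + -1·sR = -16560/2581
mR = 1·sL + 1·sR = 18880/2581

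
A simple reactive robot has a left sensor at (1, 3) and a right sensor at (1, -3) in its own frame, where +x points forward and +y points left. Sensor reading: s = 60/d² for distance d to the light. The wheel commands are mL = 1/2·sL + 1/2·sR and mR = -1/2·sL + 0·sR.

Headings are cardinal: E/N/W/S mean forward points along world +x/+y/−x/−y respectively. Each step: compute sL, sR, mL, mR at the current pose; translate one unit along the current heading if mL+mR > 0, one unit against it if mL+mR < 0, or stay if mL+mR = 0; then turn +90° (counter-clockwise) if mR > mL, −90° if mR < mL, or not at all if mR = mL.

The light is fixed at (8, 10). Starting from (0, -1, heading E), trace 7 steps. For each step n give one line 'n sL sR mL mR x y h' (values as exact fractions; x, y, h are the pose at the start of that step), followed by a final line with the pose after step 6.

n=0: pose=(0,-1,E); sL=60/113, sR=12/49; mL=2148/5537, mR=-30/113; mL+mR=6/49 → advance +1; mR−mL=-3618/5537 → turn -1·90°
n=1: pose=(1,-1,S); sL=3/8, sR=15/61; mL=303/976, mR=-3/16; mL+mR=15/122 → advance +1; mR−mL=-243/488 → turn -1·90°
n=2: pose=(1,-2,W); sL=60/289, sR=12/29; mL=2604/8381, mR=-30/289; mL+mR=6/29 → advance +1; mR−mL=-3474/8381 → turn -1·90°
n=3: pose=(0,-2,N); sL=30/121, sR=30/73; mL=2910/8833, mR=-15/121; mL+mR=15/73 → advance +1; mR−mL=-4005/8833 → turn -1·90°
n=4: pose=(0,-1,E); sL=60/113, sR=12/49; mL=2148/5537, mR=-30/113; mL+mR=6/49 → advance +1; mR−mL=-3618/5537 → turn -1·90°
n=5: pose=(1,-1,S); sL=3/8, sR=15/61; mL=303/976, mR=-3/16; mL+mR=15/122 → advance +1; mR−mL=-243/488 → turn -1·90°
n=6: pose=(1,-2,W); sL=60/289, sR=12/29; mL=2604/8381, mR=-30/289; mL+mR=6/29 → advance +1; mR−mL=-3474/8381 → turn -1·90°

0 60/113 12/49 2148/5537 -30/113 0 -1 E
1 3/8 15/61 303/976 -3/16 1 -1 S
2 60/289 12/29 2604/8381 -30/289 1 -2 W
3 30/121 30/73 2910/8833 -15/121 0 -2 N
4 60/113 12/49 2148/5537 -30/113 0 -1 E
5 3/8 15/61 303/976 -3/16 1 -1 S
6 60/289 12/29 2604/8381 -30/289 1 -2 W
final 0 -2 N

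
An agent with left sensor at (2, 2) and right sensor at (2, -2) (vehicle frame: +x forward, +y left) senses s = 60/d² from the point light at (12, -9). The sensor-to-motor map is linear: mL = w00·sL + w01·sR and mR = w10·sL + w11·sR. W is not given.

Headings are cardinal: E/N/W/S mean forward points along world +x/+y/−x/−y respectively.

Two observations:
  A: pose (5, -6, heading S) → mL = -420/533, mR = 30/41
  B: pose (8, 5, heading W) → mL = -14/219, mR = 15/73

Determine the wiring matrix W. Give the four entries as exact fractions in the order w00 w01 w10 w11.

-1/2 1/2 0 1

obs A: pose=(5,-6,S) → sL=30/13, sR=30/41, mL=-420/533, mR=30/41
obs B: pose=(8,5,W) → sL=1/3, sR=15/73, mL=-14/219, mR=15/73
sensor matrix S = [[30/13, 30/41], [1/3, 15/73]]; det S = 8960/38909
solve [mL_A; mL_B] = S·[w00; w01] and [mR_A; mR_B] = S·[w10; w11]:
  w00 = -1/2, w01 = 1/2, w10 = 0, w11 = 1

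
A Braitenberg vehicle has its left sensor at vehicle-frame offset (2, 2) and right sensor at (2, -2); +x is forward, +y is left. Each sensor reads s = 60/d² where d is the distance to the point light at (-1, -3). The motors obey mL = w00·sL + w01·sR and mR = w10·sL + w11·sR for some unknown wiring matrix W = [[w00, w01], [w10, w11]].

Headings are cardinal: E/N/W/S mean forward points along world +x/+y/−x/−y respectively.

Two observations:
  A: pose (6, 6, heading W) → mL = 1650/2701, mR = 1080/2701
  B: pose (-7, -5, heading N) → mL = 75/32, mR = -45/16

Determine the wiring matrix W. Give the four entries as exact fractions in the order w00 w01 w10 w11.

1/2 1/2 1 -1

obs A: pose=(6,6,W) → sL=30/37, sR=30/73, mL=1650/2701, mR=1080/2701
obs B: pose=(-7,-5,N) → sL=15/16, sR=15/4, mL=75/32, mR=-45/16
sensor matrix S = [[30/37, 30/73], [15/16, 15/4]]; det S = 57375/21608
solve [mL_A; mL_B] = S·[w00; w01] and [mR_A; mR_B] = S·[w10; w11]:
  w00 = 1/2, w01 = 1/2, w10 = 1, w11 = -1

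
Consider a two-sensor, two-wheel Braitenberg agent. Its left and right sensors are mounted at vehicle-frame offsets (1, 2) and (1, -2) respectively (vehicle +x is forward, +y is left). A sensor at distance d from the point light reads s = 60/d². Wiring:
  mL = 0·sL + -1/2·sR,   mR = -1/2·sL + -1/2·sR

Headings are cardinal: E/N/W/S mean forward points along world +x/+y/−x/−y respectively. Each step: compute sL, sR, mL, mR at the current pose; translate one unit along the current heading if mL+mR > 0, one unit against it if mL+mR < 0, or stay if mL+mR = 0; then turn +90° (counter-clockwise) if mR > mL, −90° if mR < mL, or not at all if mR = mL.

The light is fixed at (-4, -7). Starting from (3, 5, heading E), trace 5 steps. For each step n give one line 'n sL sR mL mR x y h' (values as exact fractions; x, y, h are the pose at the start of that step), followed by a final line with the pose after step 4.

n=0: pose=(3,5,E); sL=3/13, sR=15/41; mL=-15/82, mR=-159/533; mL+mR=-513/1066 → advance -1; mR−mL=-3/26 → turn -1·90°
n=1: pose=(2,5,S); sL=12/37, sR=60/137; mL=-30/137, mR=-1932/5069; mL+mR=-3042/5069 → advance -1; mR−mL=-6/37 → turn -1·90°
n=2: pose=(2,6,W); sL=30/73, sR=6/25; mL=-3/25, mR=-594/1825; mL+mR=-813/1825 → advance -1; mR−mL=-15/73 → turn -1·90°
n=3: pose=(3,6,N); sL=60/221, sR=60/277; mL=-30/277, mR=-14940/61217; mL+mR=-21570/61217 → advance -1; mR−mL=-30/221 → turn -1·90°
n=4: pose=(3,5,E); sL=3/13, sR=15/41; mL=-15/82, mR=-159/533; mL+mR=-513/1066 → advance -1; mR−mL=-3/26 → turn -1·90°

0 3/13 15/41 -15/82 -159/533 3 5 E
1 12/37 60/137 -30/137 -1932/5069 2 5 S
2 30/73 6/25 -3/25 -594/1825 2 6 W
3 60/221 60/277 -30/277 -14940/61217 3 6 N
4 3/13 15/41 -15/82 -159/533 3 5 E
final 2 5 S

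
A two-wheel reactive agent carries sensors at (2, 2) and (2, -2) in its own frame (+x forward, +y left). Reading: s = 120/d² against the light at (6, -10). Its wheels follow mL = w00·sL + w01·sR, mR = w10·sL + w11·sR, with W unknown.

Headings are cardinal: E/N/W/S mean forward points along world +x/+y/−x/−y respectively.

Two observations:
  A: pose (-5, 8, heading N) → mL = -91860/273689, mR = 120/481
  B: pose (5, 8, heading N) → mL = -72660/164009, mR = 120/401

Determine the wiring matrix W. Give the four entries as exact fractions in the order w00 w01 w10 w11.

obs A: pose=(-5,8,N) → sL=120/569, sR=120/481, mL=-91860/273689, mR=120/481
obs B: pose=(5,8,N) → sL=120/409, sR=120/401, mL=-72660/164009, mR=120/401
sensor matrix S = [[120/569, 120/481], [120/409, 120/401]]; det S = -452736000/44887459201
solve [mL_A; mL_B] = S·[w00; w01] and [mR_A; mR_B] = S·[w10; w11]:
  w00 = -1, w01 = -1/2, w10 = 0, w11 = 1

-1 -1/2 0 1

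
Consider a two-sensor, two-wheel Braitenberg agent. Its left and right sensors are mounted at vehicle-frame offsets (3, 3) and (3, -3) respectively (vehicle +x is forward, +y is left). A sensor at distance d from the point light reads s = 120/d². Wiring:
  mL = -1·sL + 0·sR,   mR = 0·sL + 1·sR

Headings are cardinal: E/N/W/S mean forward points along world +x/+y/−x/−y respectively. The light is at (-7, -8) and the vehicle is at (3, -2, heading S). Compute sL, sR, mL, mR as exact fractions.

left sensor world pos  = (6, -5); dL² = 178
right sensor world pos = (0, -5); dR² = 58
sL = 120/178 = 60/89
sR = 120/58 = 60/29
mL = -1·sL + 0·sR = -60/89
mR = 0·sL + 1·sR = 60/29

60/89 60/29 -60/89 60/29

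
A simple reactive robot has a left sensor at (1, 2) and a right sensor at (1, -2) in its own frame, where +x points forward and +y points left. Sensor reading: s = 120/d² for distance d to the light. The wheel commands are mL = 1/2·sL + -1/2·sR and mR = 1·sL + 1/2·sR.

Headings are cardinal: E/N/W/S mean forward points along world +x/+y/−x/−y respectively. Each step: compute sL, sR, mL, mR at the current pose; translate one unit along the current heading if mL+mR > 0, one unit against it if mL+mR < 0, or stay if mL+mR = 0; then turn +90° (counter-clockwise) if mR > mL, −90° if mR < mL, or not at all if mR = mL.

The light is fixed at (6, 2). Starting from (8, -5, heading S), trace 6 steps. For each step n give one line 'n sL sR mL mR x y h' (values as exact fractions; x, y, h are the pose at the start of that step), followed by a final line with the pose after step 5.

n=0: pose=(8,-5,S); sL=3/2, sR=15/8; mL=-3/16, mR=39/16; mL+mR=9/4 → advance +1; mR−mL=21/8 → turn +1·90°
n=1: pose=(8,-6,E); sL=8/3, sR=120/109; mL=256/327, mR=1052/327; mL+mR=4 → advance +1; mR−mL=796/327 → turn +1·90°
n=2: pose=(9,-6,N); sL=12/5, sR=60/37; mL=72/185, mR=594/185; mL+mR=18/5 → advance +1; mR−mL=522/185 → turn +1·90°
n=3: pose=(9,-5,W); sL=24/17, sR=120/29; mL=-672/493, mR=1716/493; mL+mR=36/17 → advance +1; mR−mL=2388/493 → turn +1·90°
n=4: pose=(8,-5,S); sL=3/2, sR=15/8; mL=-3/16, mR=39/16; mL+mR=9/4 → advance +1; mR−mL=21/8 → turn +1·90°
n=5: pose=(8,-6,E); sL=8/3, sR=120/109; mL=256/327, mR=1052/327; mL+mR=4 → advance +1; mR−mL=796/327 → turn +1·90°

0 3/2 15/8 -3/16 39/16 8 -5 S
1 8/3 120/109 256/327 1052/327 8 -6 E
2 12/5 60/37 72/185 594/185 9 -6 N
3 24/17 120/29 -672/493 1716/493 9 -5 W
4 3/2 15/8 -3/16 39/16 8 -5 S
5 8/3 120/109 256/327 1052/327 8 -6 E
final 9 -6 N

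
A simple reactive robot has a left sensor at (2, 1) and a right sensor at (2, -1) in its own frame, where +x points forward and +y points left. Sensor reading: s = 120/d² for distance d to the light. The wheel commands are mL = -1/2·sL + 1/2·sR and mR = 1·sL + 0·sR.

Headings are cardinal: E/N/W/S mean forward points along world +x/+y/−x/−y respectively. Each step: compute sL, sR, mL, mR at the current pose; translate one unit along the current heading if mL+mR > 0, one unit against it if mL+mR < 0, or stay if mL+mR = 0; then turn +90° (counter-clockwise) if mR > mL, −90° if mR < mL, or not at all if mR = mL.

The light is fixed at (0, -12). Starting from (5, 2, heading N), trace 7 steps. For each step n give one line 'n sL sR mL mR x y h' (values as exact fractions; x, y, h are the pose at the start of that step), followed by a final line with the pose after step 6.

n=0: pose=(5,2,N); sL=15/34, sR=30/73; mL=-75/4964, mR=15/34; mL+mR=2115/4964 → advance +1; mR−mL=2265/4964 → turn +1·90°
n=1: pose=(5,3,W); sL=24/41, sR=24/53; mL=-144/2173, mR=24/41; mL+mR=1128/2173 → advance +1; mR−mL=1416/2173 → turn +1·90°
n=2: pose=(4,3,S); sL=60/97, sR=60/89; mL=240/8633, mR=60/97; mL+mR=5580/8633 → advance +1; mR−mL=5100/8633 → turn +1·90°
n=3: pose=(4,2,E); sL=40/87, sR=24/41; mL=224/3567, mR=40/87; mL+mR=1864/3567 → advance +1; mR−mL=472/1189 → turn +1·90°
n=4: pose=(5,2,N); sL=15/34, sR=30/73; mL=-75/4964, mR=15/34; mL+mR=2115/4964 → advance +1; mR−mL=2265/4964 → turn +1·90°
n=5: pose=(5,3,W); sL=24/41, sR=24/53; mL=-144/2173, mR=24/41; mL+mR=1128/2173 → advance +1; mR−mL=1416/2173 → turn +1·90°
n=6: pose=(4,3,S); sL=60/97, sR=60/89; mL=240/8633, mR=60/97; mL+mR=5580/8633 → advance +1; mR−mL=5100/8633 → turn +1·90°

0 15/34 30/73 -75/4964 15/34 5 2 N
1 24/41 24/53 -144/2173 24/41 5 3 W
2 60/97 60/89 240/8633 60/97 4 3 S
3 40/87 24/41 224/3567 40/87 4 2 E
4 15/34 30/73 -75/4964 15/34 5 2 N
5 24/41 24/53 -144/2173 24/41 5 3 W
6 60/97 60/89 240/8633 60/97 4 3 S
final 4 2 E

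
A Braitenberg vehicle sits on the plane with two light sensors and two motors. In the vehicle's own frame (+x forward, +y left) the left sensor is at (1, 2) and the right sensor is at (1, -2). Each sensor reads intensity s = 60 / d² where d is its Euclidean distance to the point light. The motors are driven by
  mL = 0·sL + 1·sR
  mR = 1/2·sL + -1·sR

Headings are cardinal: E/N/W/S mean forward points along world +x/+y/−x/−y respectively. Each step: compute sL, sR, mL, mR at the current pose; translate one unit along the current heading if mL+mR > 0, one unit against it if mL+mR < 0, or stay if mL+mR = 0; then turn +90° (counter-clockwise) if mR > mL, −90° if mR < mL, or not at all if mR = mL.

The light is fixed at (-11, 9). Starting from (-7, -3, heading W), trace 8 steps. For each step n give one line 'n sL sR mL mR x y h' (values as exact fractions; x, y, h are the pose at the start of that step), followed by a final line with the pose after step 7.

0 12/41 60/109 60/109 -1806/4469 -7 -3 W
1 30/61 30/73 30/73 -735/4453 -8 -3 N
2 60/97 12/37 12/37 -54/3589 -8 -2 E
3 1/3 15/37 15/37 -53/222 -7 -2 S
4 12/41 60/109 60/109 -1806/4469 -7 -3 W
5 30/61 30/73 30/73 -735/4453 -8 -3 N
6 60/97 12/37 12/37 -54/3589 -8 -2 E
7 1/3 15/37 15/37 -53/222 -7 -2 S
final -7 -3 W

n=0: pose=(-7,-3,W); sL=12/41, sR=60/109; mL=60/109, mR=-1806/4469; mL+mR=6/41 → advance +1; mR−mL=-4266/4469 → turn -1·90°
n=1: pose=(-8,-3,N); sL=30/61, sR=30/73; mL=30/73, mR=-735/4453; mL+mR=15/61 → advance +1; mR−mL=-2565/4453 → turn -1·90°
n=2: pose=(-8,-2,E); sL=60/97, sR=12/37; mL=12/37, mR=-54/3589; mL+mR=30/97 → advance +1; mR−mL=-1218/3589 → turn -1·90°
n=3: pose=(-7,-2,S); sL=1/3, sR=15/37; mL=15/37, mR=-53/222; mL+mR=1/6 → advance +1; mR−mL=-143/222 → turn -1·90°
n=4: pose=(-7,-3,W); sL=12/41, sR=60/109; mL=60/109, mR=-1806/4469; mL+mR=6/41 → advance +1; mR−mL=-4266/4469 → turn -1·90°
n=5: pose=(-8,-3,N); sL=30/61, sR=30/73; mL=30/73, mR=-735/4453; mL+mR=15/61 → advance +1; mR−mL=-2565/4453 → turn -1·90°
n=6: pose=(-8,-2,E); sL=60/97, sR=12/37; mL=12/37, mR=-54/3589; mL+mR=30/97 → advance +1; mR−mL=-1218/3589 → turn -1·90°
n=7: pose=(-7,-2,S); sL=1/3, sR=15/37; mL=15/37, mR=-53/222; mL+mR=1/6 → advance +1; mR−mL=-143/222 → turn -1·90°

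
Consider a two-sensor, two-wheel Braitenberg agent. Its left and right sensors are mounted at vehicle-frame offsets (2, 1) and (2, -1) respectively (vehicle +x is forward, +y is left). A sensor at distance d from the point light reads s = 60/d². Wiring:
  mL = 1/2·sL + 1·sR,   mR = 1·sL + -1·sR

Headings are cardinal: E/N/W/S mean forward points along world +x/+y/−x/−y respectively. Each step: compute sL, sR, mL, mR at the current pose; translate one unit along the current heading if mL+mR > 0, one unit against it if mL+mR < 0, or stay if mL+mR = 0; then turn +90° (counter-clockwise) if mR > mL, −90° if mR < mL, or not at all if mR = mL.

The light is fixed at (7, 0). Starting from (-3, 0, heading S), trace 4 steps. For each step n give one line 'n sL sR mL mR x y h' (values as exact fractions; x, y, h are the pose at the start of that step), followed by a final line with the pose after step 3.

0 12/17 12/25 354/425 96/425 -3 0 S
1 15/37 5/12 275/444 -5/444 -3 -1 W
2 12/29 60/101 2346/2929 -528/2929 -4 -1 N
3 30/41 30/41 45/41 0 -4 0 E
final -3 0 S

n=0: pose=(-3,0,S); sL=12/17, sR=12/25; mL=354/425, mR=96/425; mL+mR=18/17 → advance +1; mR−mL=-258/425 → turn -1·90°
n=1: pose=(-3,-1,W); sL=15/37, sR=5/12; mL=275/444, mR=-5/444; mL+mR=45/74 → advance +1; mR−mL=-70/111 → turn -1·90°
n=2: pose=(-4,-1,N); sL=12/29, sR=60/101; mL=2346/2929, mR=-528/2929; mL+mR=18/29 → advance +1; mR−mL=-2874/2929 → turn -1·90°
n=3: pose=(-4,0,E); sL=30/41, sR=30/41; mL=45/41, mR=0; mL+mR=45/41 → advance +1; mR−mL=-45/41 → turn -1·90°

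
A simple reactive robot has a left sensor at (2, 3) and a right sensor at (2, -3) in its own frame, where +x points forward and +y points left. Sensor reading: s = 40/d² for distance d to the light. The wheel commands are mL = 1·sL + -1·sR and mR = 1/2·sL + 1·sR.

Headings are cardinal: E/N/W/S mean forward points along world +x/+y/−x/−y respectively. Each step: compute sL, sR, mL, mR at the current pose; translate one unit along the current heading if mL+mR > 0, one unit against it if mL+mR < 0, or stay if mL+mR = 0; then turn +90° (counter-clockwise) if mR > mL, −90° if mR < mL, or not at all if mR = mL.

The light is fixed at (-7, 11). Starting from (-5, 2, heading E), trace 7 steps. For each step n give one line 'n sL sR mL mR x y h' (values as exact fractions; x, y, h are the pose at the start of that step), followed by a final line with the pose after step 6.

n=0: pose=(-5,2,E); sL=10/13, sR=1/4; mL=27/52, mR=33/52; mL+mR=15/13 → advance +1; mR−mL=3/26 → turn +1·90°
n=1: pose=(-4,2,N); sL=40/49, sR=8/17; mL=288/833, mR=732/833; mL+mR=60/49 → advance +1; mR−mL=444/833 → turn +1·90°
n=2: pose=(-4,3,W); sL=20/61, sR=20/13; mL=-960/793, mR=1350/793; mL+mR=30/61 → advance +1; mR−mL=2310/793 → turn +1·90°
n=3: pose=(-5,3,S); sL=8/25, sR=40/101; mL=-192/2525, mR=1404/2525; mL+mR=12/25 → advance +1; mR−mL=1596/2525 → turn +1·90°
n=4: pose=(-5,2,E); sL=10/13, sR=1/4; mL=27/52, mR=33/52; mL+mR=15/13 → advance +1; mR−mL=3/26 → turn +1·90°
n=5: pose=(-4,2,N); sL=40/49, sR=8/17; mL=288/833, mR=732/833; mL+mR=60/49 → advance +1; mR−mL=444/833 → turn +1·90°
n=6: pose=(-4,3,W); sL=20/61, sR=20/13; mL=-960/793, mR=1350/793; mL+mR=30/61 → advance +1; mR−mL=2310/793 → turn +1·90°

0 10/13 1/4 27/52 33/52 -5 2 E
1 40/49 8/17 288/833 732/833 -4 2 N
2 20/61 20/13 -960/793 1350/793 -4 3 W
3 8/25 40/101 -192/2525 1404/2525 -5 3 S
4 10/13 1/4 27/52 33/52 -5 2 E
5 40/49 8/17 288/833 732/833 -4 2 N
6 20/61 20/13 -960/793 1350/793 -4 3 W
final -5 3 S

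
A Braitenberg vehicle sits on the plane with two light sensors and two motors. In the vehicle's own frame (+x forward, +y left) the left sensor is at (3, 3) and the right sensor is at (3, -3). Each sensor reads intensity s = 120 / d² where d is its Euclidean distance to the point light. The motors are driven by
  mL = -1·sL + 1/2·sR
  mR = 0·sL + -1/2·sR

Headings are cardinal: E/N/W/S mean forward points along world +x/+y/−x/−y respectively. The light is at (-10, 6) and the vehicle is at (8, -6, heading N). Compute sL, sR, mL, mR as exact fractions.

left sensor world pos  = (5, -3); dL² = 306
right sensor world pos = (11, -3); dR² = 522
sL = 120/306 = 20/51
sR = 120/522 = 20/87
mL = -1·sL + 1/2·sR = -410/1479
mR = 0·sL + -1/2·sR = -10/87

20/51 20/87 -410/1479 -10/87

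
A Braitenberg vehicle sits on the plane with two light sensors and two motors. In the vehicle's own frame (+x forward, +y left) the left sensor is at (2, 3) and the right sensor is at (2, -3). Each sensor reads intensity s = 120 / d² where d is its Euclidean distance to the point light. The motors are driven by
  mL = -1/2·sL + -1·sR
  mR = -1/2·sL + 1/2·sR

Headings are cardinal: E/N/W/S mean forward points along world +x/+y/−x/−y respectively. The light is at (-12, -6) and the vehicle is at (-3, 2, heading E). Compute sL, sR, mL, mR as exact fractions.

left sensor world pos  = (-1, 5); dL² = 242
right sensor world pos = (-1, -1); dR² = 146
sL = 120/242 = 60/121
sR = 120/146 = 60/73
mL = -1/2·sL + -1·sR = -9450/8833
mR = -1/2·sL + 1/2·sR = 1440/8833

60/121 60/73 -9450/8833 1440/8833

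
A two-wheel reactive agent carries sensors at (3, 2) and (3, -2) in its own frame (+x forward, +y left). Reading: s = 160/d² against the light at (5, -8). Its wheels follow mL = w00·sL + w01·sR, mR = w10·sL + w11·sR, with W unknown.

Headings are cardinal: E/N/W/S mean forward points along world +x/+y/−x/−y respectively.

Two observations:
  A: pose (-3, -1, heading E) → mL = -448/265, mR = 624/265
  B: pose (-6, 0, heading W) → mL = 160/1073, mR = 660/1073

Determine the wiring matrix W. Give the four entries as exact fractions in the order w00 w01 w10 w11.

obs A: pose=(-3,-1,E) → sL=80/53, sR=16/5, mL=-448/265, mR=624/265
obs B: pose=(-6,0,W) → sL=20/29, sR=20/37, mL=160/1073, mR=660/1073
sensor matrix S = [[80/53, 16/5], [20/29, 20/37]]; det S = -79104/56869
solve [mL_A; mL_B] = S·[w00; w01] and [mR_A; mR_B] = S·[w10; w11]:
  w00 = 1, w01 = -1, w10 = 1/2, w11 = 1/2

1 -1 1/2 1/2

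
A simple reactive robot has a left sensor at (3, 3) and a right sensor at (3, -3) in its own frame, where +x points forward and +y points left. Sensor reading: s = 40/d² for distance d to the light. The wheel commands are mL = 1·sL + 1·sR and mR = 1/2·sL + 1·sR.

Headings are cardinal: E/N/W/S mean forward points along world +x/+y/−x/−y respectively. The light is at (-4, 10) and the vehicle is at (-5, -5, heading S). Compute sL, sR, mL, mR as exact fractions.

left sensor world pos  = (-2, -8); dL² = 328
right sensor world pos = (-8, -8); dR² = 340
sL = 40/328 = 5/41
sR = 40/340 = 2/17
mL = 1·sL + 1·sR = 167/697
mR = 1/2·sL + 1·sR = 249/1394

5/41 2/17 167/697 249/1394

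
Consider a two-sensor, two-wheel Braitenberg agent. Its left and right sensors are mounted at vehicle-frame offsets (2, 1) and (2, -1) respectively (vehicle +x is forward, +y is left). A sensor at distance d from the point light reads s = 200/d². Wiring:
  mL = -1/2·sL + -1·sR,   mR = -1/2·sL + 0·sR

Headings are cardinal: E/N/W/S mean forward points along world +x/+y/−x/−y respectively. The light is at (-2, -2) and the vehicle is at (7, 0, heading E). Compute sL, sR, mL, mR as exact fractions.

20/13 100/61 -1910/793 -10/13

left sensor world pos  = (9, 1); dL² = 130
right sensor world pos = (9, -1); dR² = 122
sL = 200/130 = 20/13
sR = 200/122 = 100/61
mL = -1/2·sL + -1·sR = -1910/793
mR = -1/2·sL + 0·sR = -10/13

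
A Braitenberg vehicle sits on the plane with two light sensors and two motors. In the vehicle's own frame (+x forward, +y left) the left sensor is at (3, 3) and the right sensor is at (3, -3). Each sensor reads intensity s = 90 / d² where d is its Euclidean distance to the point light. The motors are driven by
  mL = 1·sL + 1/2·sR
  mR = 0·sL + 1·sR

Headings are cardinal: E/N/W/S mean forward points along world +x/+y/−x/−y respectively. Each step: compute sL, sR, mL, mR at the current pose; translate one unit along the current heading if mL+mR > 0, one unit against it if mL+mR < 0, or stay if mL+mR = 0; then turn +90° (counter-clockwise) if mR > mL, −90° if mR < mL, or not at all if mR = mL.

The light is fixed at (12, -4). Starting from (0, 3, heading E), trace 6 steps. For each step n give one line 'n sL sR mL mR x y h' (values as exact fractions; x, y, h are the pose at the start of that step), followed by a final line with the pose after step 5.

n=0: pose=(0,3,E); sL=90/181, sR=90/97; mL=16875/17557, mR=90/97; mL+mR=33165/17557 → advance +1; mR−mL=-585/17557 → turn -1·90°
n=1: pose=(1,3,S); sL=9/8, sR=45/106; mL=567/424, mR=45/106; mL+mR=747/424 → advance +1; mR−mL=-387/424 → turn -1·90°
n=2: pose=(1,2,W); sL=18/41, sR=90/277; mL=6831/11357, mR=90/277; mL+mR=10521/11357 → advance +1; mR−mL=-3141/11357 → turn -1·90°
n=3: pose=(0,2,N); sL=5/17, sR=5/9; mL=175/306, mR=5/9; mL+mR=115/102 → advance +1; mR−mL=-5/306 → turn -1·90°
n=4: pose=(0,3,E); sL=90/181, sR=90/97; mL=16875/17557, mR=90/97; mL+mR=33165/17557 → advance +1; mR−mL=-585/17557 → turn -1·90°
n=5: pose=(1,3,S); sL=9/8, sR=45/106; mL=567/424, mR=45/106; mL+mR=747/424 → advance +1; mR−mL=-387/424 → turn -1·90°

0 90/181 90/97 16875/17557 90/97 0 3 E
1 9/8 45/106 567/424 45/106 1 3 S
2 18/41 90/277 6831/11357 90/277 1 2 W
3 5/17 5/9 175/306 5/9 0 2 N
4 90/181 90/97 16875/17557 90/97 0 3 E
5 9/8 45/106 567/424 45/106 1 3 S
final 1 2 W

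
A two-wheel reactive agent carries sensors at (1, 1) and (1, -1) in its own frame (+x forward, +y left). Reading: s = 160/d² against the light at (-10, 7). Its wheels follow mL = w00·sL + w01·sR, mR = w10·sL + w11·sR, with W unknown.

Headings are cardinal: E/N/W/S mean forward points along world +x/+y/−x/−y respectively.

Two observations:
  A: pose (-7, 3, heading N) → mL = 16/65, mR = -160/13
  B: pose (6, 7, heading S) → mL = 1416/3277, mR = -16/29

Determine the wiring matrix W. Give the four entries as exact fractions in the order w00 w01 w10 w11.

-1/2 1 -1 0

obs A: pose=(-7,3,N) → sL=160/13, sR=32/5, mL=16/65, mR=-160/13
obs B: pose=(6,7,S) → sL=16/29, sR=80/113, mL=1416/3277, mR=-16/29
sensor matrix S = [[160/13, 32/5], [16/29, 80/113]]; det S = 1103872/213005
solve [mL_A; mL_B] = S·[w00; w01] and [mR_A; mR_B] = S·[w10; w11]:
  w00 = -1/2, w01 = 1, w10 = -1, w11 = 0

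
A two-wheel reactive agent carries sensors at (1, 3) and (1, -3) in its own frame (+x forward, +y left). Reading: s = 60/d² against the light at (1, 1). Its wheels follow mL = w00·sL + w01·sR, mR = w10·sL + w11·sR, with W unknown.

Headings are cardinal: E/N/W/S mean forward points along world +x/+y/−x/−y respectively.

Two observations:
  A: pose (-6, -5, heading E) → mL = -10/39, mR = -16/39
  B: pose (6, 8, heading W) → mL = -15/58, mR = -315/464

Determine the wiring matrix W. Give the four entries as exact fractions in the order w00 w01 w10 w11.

obs A: pose=(-6,-5,E) → sL=4/3, sR=20/39, mL=-10/39, mR=-16/39
obs B: pose=(6,8,W) → sL=15/8, sR=15/29, mL=-15/58, mR=-315/464
sensor matrix S = [[4/3, 20/39], [15/8, 15/29]]; det S = -205/754
solve [mL_A; mL_B] = S·[w00; w01] and [mR_A; mR_B] = S·[w10; w11]:
  w00 = 0, w01 = -1/2, w10 = -1/2, w11 = 1/2

0 -1/2 -1/2 1/2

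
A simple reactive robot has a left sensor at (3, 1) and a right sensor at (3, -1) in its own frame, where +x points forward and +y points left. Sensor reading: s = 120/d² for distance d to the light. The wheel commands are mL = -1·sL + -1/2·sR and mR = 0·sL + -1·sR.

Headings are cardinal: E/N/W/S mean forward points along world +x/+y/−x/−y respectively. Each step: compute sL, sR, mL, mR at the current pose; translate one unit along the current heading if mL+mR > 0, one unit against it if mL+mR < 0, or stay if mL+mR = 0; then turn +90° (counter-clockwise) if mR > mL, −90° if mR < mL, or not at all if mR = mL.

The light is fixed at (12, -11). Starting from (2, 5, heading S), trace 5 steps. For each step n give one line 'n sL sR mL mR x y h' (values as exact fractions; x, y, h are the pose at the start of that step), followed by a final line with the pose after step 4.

0 12/25 12/29 -498/725 -12/29 2 5 S
1 120/373 24/61 -11796/22753 -24/61 2 6 E
2 15/68 6/25 -579/1700 -6/25 1 6 N
3 120/421 24/97 -16692/40837 -24/97 1 5 W
4 12/25 12/29 -498/725 -12/29 2 5 S
final 2 6 E

n=0: pose=(2,5,S); sL=12/25, sR=12/29; mL=-498/725, mR=-12/29; mL+mR=-798/725 → advance -1; mR−mL=198/725 → turn +1·90°
n=1: pose=(2,6,E); sL=120/373, sR=24/61; mL=-11796/22753, mR=-24/61; mL+mR=-20748/22753 → advance -1; mR−mL=2844/22753 → turn +1·90°
n=2: pose=(1,6,N); sL=15/68, sR=6/25; mL=-579/1700, mR=-6/25; mL+mR=-987/1700 → advance -1; mR−mL=171/1700 → turn +1·90°
n=3: pose=(1,5,W); sL=120/421, sR=24/97; mL=-16692/40837, mR=-24/97; mL+mR=-26796/40837 → advance -1; mR−mL=6588/40837 → turn +1·90°
n=4: pose=(2,5,S); sL=12/25, sR=12/29; mL=-498/725, mR=-12/29; mL+mR=-798/725 → advance -1; mR−mL=198/725 → turn +1·90°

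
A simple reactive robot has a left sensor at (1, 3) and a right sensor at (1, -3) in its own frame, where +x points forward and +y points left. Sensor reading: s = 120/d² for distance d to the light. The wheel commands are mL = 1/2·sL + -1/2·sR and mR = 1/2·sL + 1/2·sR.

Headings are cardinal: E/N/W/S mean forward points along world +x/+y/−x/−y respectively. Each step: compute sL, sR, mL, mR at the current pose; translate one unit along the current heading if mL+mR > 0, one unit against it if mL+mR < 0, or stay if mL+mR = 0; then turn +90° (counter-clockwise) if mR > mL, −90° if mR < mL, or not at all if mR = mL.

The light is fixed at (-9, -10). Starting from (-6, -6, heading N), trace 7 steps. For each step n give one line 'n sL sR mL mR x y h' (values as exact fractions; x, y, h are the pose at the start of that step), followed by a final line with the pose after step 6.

0 24/5 120/61 432/305 1032/305 -6 -6 N
1 15 30/17 225/34 285/34 -6 -5 W
2 120/41 120/17 -1440/697 3480/697 -7 -5 S
3 60/29 12 -144/29 204/29 -7 -6 E
4 24/5 120/61 432/305 1032/305 -6 -6 N
5 15 30/17 225/34 285/34 -6 -5 W
6 120/41 120/17 -1440/697 3480/697 -7 -5 S
final -7 -6 E

n=0: pose=(-6,-6,N); sL=24/5, sR=120/61; mL=432/305, mR=1032/305; mL+mR=24/5 → advance +1; mR−mL=120/61 → turn +1·90°
n=1: pose=(-6,-5,W); sL=15, sR=30/17; mL=225/34, mR=285/34; mL+mR=15 → advance +1; mR−mL=30/17 → turn +1·90°
n=2: pose=(-7,-5,S); sL=120/41, sR=120/17; mL=-1440/697, mR=3480/697; mL+mR=120/41 → advance +1; mR−mL=120/17 → turn +1·90°
n=3: pose=(-7,-6,E); sL=60/29, sR=12; mL=-144/29, mR=204/29; mL+mR=60/29 → advance +1; mR−mL=12 → turn +1·90°
n=4: pose=(-6,-6,N); sL=24/5, sR=120/61; mL=432/305, mR=1032/305; mL+mR=24/5 → advance +1; mR−mL=120/61 → turn +1·90°
n=5: pose=(-6,-5,W); sL=15, sR=30/17; mL=225/34, mR=285/34; mL+mR=15 → advance +1; mR−mL=30/17 → turn +1·90°
n=6: pose=(-7,-5,S); sL=120/41, sR=120/17; mL=-1440/697, mR=3480/697; mL+mR=120/41 → advance +1; mR−mL=120/17 → turn +1·90°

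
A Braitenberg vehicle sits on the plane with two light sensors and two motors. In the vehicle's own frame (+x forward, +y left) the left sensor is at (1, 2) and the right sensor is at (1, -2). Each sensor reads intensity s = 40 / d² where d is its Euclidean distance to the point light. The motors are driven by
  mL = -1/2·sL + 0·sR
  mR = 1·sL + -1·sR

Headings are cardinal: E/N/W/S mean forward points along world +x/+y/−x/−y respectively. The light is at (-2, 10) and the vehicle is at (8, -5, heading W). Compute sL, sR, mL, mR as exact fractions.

4/37 4/25 -2/37 -48/925

left sensor world pos  = (7, -7); dL² = 370
right sensor world pos = (7, -3); dR² = 250
sL = 40/370 = 4/37
sR = 40/250 = 4/25
mL = -1/2·sL + 0·sR = -2/37
mR = 1·sL + -1·sR = -48/925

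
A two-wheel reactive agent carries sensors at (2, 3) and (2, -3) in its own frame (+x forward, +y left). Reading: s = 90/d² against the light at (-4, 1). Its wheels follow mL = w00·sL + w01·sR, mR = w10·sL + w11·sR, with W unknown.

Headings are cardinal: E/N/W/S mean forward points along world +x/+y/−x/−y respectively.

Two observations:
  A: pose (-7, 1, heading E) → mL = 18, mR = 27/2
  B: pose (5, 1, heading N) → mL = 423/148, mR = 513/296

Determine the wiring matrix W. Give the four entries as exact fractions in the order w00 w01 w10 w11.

1 1 1/2 1

obs A: pose=(-7,1,E) → sL=9, sR=9, mL=18, mR=27/2
obs B: pose=(5,1,N) → sL=9/4, sR=45/74, mL=423/148, mR=513/296
sensor matrix S = [[9, 9], [9/4, 45/74]]; det S = -2187/148
solve [mL_A; mL_B] = S·[w00; w01] and [mR_A; mR_B] = S·[w10; w11]:
  w00 = 1, w01 = 1, w10 = 1/2, w11 = 1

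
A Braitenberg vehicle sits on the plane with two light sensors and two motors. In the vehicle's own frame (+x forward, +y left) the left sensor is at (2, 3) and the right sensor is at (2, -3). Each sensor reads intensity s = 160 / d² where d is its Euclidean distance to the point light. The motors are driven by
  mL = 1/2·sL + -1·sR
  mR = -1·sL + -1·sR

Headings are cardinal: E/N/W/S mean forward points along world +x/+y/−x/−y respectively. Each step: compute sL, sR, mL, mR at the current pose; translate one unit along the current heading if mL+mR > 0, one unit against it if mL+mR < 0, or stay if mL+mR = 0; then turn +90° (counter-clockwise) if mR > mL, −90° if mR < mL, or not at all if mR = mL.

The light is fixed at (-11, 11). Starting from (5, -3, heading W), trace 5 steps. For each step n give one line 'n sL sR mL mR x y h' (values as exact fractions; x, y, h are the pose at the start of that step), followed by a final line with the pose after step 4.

0 32/97 160/317 -10448/30749 -25664/30749 5 -3 W
1 8/17 5/17 -1/17 -13/17 6 -3 N
2 32/101 32/137 -1040/13837 -7616/13837 6 -4 E
3 16/65 80/229 -3368/14885 -8864/14885 5 -4 S
4 32/97 160/317 -10448/30749 -25664/30749 5 -3 W
final 6 -3 N

n=0: pose=(5,-3,W); sL=32/97, sR=160/317; mL=-10448/30749, mR=-25664/30749; mL+mR=-36112/30749 → advance -1; mR−mL=-48/97 → turn -1·90°
n=1: pose=(6,-3,N); sL=8/17, sR=5/17; mL=-1/17, mR=-13/17; mL+mR=-14/17 → advance -1; mR−mL=-12/17 → turn -1·90°
n=2: pose=(6,-4,E); sL=32/101, sR=32/137; mL=-1040/13837, mR=-7616/13837; mL+mR=-8656/13837 → advance -1; mR−mL=-48/101 → turn -1·90°
n=3: pose=(5,-4,S); sL=16/65, sR=80/229; mL=-3368/14885, mR=-8864/14885; mL+mR=-12232/14885 → advance -1; mR−mL=-24/65 → turn -1·90°
n=4: pose=(5,-3,W); sL=32/97, sR=160/317; mL=-10448/30749, mR=-25664/30749; mL+mR=-36112/30749 → advance -1; mR−mL=-48/97 → turn -1·90°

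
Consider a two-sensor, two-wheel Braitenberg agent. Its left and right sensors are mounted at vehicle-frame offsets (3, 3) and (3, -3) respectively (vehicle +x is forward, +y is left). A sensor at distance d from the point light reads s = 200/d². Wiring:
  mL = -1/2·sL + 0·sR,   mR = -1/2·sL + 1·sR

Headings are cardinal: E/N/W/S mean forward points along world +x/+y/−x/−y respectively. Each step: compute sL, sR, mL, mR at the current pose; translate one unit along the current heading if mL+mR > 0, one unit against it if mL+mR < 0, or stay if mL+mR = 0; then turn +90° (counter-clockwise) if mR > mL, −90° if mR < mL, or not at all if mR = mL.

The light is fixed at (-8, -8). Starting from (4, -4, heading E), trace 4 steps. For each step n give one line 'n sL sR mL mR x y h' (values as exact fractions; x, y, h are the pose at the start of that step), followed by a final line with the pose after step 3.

0 100/137 100/113 -50/137 8050/15481 4 -4 E
1 200/149 40/61 -100/149 -140/9089 5 -4 N
2 2 25/17 -1 8/17 5 -5 W
3 200/289 200/121 -100/289 45700/34969 6 -5 S
final 6 -6 E

n=0: pose=(4,-4,E); sL=100/137, sR=100/113; mL=-50/137, mR=8050/15481; mL+mR=2400/15481 → advance +1; mR−mL=100/113 → turn +1·90°
n=1: pose=(5,-4,N); sL=200/149, sR=40/61; mL=-100/149, mR=-140/9089; mL+mR=-6240/9089 → advance -1; mR−mL=40/61 → turn +1·90°
n=2: pose=(5,-5,W); sL=2, sR=25/17; mL=-1, mR=8/17; mL+mR=-9/17 → advance -1; mR−mL=25/17 → turn +1·90°
n=3: pose=(6,-5,S); sL=200/289, sR=200/121; mL=-100/289, mR=45700/34969; mL+mR=33600/34969 → advance +1; mR−mL=200/121 → turn +1·90°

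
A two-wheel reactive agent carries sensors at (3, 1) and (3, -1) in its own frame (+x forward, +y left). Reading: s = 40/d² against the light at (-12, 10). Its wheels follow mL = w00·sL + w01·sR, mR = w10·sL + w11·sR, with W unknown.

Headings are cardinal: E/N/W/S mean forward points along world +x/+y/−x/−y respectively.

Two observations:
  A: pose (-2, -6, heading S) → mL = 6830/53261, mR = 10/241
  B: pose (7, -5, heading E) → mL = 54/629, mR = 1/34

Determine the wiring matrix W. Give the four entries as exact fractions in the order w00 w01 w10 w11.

obs A: pose=(-2,-6,S) → sL=20/241, sR=20/221, mL=6830/53261, mR=10/241
obs B: pose=(7,-5,E) → sL=1/17, sR=2/37, mL=54/629, mR=1/34
sensor matrix S = [[20/241, 20/221], [1/17, 2/37]]; det S = -28060/33501169
solve [mL_A; mL_B] = S·[w00; w01] and [mR_A; mR_B] = S·[w10; w11]:
  w00 = 1, w01 = 1/2, w10 = 1/2, w11 = 0

1 1/2 1/2 0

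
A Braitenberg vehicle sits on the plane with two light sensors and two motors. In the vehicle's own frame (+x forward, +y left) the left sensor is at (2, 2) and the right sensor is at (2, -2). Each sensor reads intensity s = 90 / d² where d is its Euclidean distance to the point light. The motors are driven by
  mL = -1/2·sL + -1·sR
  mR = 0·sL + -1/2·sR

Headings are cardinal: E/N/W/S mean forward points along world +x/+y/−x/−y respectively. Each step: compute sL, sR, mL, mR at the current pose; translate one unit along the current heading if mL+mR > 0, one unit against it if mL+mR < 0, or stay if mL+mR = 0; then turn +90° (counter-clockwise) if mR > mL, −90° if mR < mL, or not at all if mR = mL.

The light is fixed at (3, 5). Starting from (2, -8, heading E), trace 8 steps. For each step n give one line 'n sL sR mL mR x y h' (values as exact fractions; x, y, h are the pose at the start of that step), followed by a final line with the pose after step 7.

0 45/61 45/113 -10575/13786 -45/226 2 -8 E
1 90/137 90/121 -17775/16577 -45/121 1 -8 N
2 45/136 9/16 -99/136 -9/32 1 -9 W
3 90/257 18/53 -7011/13621 -9/53 2 -9 S
4 45/61 45/113 -10575/13786 -45/226 2 -8 E
5 90/137 90/121 -17775/16577 -45/121 1 -8 N
6 45/136 9/16 -99/136 -9/32 1 -9 W
7 90/257 18/53 -7011/13621 -9/53 2 -9 S
final 2 -8 E

n=0: pose=(2,-8,E); sL=45/61, sR=45/113; mL=-10575/13786, mR=-45/226; mL+mR=-6660/6893 → advance -1; mR−mL=3915/6893 → turn +1·90°
n=1: pose=(1,-8,N); sL=90/137, sR=90/121; mL=-17775/16577, mR=-45/121; mL+mR=-23940/16577 → advance -1; mR−mL=11610/16577 → turn +1·90°
n=2: pose=(1,-9,W); sL=45/136, sR=9/16; mL=-99/136, mR=-9/32; mL+mR=-549/544 → advance -1; mR−mL=243/544 → turn +1·90°
n=3: pose=(2,-9,S); sL=90/257, sR=18/53; mL=-7011/13621, mR=-9/53; mL+mR=-9324/13621 → advance -1; mR−mL=4698/13621 → turn +1·90°
n=4: pose=(2,-8,E); sL=45/61, sR=45/113; mL=-10575/13786, mR=-45/226; mL+mR=-6660/6893 → advance -1; mR−mL=3915/6893 → turn +1·90°
n=5: pose=(1,-8,N); sL=90/137, sR=90/121; mL=-17775/16577, mR=-45/121; mL+mR=-23940/16577 → advance -1; mR−mL=11610/16577 → turn +1·90°
n=6: pose=(1,-9,W); sL=45/136, sR=9/16; mL=-99/136, mR=-9/32; mL+mR=-549/544 → advance -1; mR−mL=243/544 → turn +1·90°
n=7: pose=(2,-9,S); sL=90/257, sR=18/53; mL=-7011/13621, mR=-9/53; mL+mR=-9324/13621 → advance -1; mR−mL=4698/13621 → turn +1·90°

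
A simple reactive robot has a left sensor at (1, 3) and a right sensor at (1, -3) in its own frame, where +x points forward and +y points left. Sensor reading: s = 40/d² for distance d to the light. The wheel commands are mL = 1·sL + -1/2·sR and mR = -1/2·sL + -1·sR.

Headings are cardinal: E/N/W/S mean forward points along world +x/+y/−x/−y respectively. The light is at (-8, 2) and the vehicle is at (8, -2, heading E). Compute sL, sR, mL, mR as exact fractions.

left sensor world pos  = (9, 1); dL² = 290
right sensor world pos = (9, -5); dR² = 338
sL = 40/290 = 4/29
sR = 40/338 = 20/169
mL = 1·sL + -1/2·sR = 386/4901
mR = -1/2·sL + -1·sR = -918/4901

4/29 20/169 386/4901 -918/4901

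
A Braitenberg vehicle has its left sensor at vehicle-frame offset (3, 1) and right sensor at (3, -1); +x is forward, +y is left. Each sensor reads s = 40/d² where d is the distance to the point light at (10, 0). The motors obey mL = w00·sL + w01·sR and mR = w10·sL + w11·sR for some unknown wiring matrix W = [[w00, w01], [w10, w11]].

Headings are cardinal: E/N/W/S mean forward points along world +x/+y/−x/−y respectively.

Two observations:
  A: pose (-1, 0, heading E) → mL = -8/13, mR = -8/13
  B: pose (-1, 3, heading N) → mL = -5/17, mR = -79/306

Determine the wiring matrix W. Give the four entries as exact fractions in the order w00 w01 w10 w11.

obs A: pose=(-1,0,E) → sL=8/13, sR=8/13, mL=-8/13, mR=-8/13
obs B: pose=(-1,3,N) → sL=2/9, sR=5/17, mL=-5/17, mR=-79/306
sensor matrix S = [[8/13, 8/13], [2/9, 5/17]]; det S = 88/1989
solve [mL_A; mL_B] = S·[w00; w01] and [mR_A; mR_B] = S·[w10; w11]:
  w00 = 0, w01 = -1, w10 = -1/2, w11 = -1/2

0 -1 -1/2 -1/2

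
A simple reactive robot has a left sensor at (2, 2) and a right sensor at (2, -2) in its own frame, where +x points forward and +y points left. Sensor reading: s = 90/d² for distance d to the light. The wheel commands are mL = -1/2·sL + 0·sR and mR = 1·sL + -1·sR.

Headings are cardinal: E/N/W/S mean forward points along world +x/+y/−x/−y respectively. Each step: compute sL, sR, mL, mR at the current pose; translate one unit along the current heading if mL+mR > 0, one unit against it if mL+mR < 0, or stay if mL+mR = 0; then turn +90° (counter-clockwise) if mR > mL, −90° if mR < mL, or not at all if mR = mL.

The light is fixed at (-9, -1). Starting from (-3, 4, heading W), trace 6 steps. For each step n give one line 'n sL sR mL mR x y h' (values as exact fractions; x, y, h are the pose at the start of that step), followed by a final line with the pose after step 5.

0 18/5 18/13 -9/5 144/65 -3 4 W
1 45/29 5 -45/58 -100/29 -4 4 S
2 18/5 90/73 -9/5 864/365 -4 5 W
3 45/26 9/2 -45/52 -36/13 -5 5 S
4 90/29 18/17 -45/29 1008/493 -5 6 W
5 9/5 45/13 -9/10 -108/65 -6 6 S
final -6 7 W

n=0: pose=(-3,4,W); sL=18/5, sR=18/13; mL=-9/5, mR=144/65; mL+mR=27/65 → advance +1; mR−mL=261/65 → turn +1·90°
n=1: pose=(-4,4,S); sL=45/29, sR=5; mL=-45/58, mR=-100/29; mL+mR=-245/58 → advance -1; mR−mL=-155/58 → turn -1·90°
n=2: pose=(-4,5,W); sL=18/5, sR=90/73; mL=-9/5, mR=864/365; mL+mR=207/365 → advance +1; mR−mL=1521/365 → turn +1·90°
n=3: pose=(-5,5,S); sL=45/26, sR=9/2; mL=-45/52, mR=-36/13; mL+mR=-189/52 → advance -1; mR−mL=-99/52 → turn -1·90°
n=4: pose=(-5,6,W); sL=90/29, sR=18/17; mL=-45/29, mR=1008/493; mL+mR=243/493 → advance +1; mR−mL=1773/493 → turn +1·90°
n=5: pose=(-6,6,S); sL=9/5, sR=45/13; mL=-9/10, mR=-108/65; mL+mR=-333/130 → advance -1; mR−mL=-99/130 → turn -1·90°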